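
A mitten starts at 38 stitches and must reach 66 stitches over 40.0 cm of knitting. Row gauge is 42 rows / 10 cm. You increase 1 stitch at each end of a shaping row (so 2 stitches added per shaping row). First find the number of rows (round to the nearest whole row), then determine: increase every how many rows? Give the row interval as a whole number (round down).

Rows = 40.0 × 4.2 = 168.0 → 168 rows.
Stitches to add: 28 → 14 shaping rows (at 2 st each).
168 / 14 = 12.00 → every 12 rows.

Increase every 12th row.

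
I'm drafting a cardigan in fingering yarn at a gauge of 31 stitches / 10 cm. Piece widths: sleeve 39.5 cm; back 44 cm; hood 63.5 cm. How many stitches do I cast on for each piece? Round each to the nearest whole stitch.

sleeve 122; back 136; hood 197.

Rate = 31/10 = 3.1 sts per cm.
sleeve: 39.5 × 3.1 = 122.45 → 122.
back: 44 × 3.1 = 136.40 → 136.
hood: 63.5 × 3.1 = 196.85 → 197.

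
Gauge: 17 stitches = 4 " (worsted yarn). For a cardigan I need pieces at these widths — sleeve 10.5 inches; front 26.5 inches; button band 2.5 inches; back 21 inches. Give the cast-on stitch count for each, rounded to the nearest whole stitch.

Rate = 17/4 = 4.25 sts per in.
sleeve: 10.5 × 4.25 = 44.62 → 45.
front: 26.5 × 4.25 = 112.62 → 113.
button band: 2.5 × 4.25 = 10.62 → 11.
back: 21 × 4.25 = 89.25 → 89.

sleeve 45; front 113; button band 11; back 89.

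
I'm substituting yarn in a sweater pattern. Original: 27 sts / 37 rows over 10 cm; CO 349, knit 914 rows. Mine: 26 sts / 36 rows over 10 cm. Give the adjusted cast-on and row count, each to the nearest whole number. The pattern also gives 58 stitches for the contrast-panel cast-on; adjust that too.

Stitches: 349 × 26/27 = 336.07 → 336.
Rows: 914 × 36/37 = 889.30 → 889.
contrast-panel cast-on: 58 × 26/27 = 55.85 → 56.

Cast on 336 stitches; work 889 rows; contrast-panel cast-on 56 stitches.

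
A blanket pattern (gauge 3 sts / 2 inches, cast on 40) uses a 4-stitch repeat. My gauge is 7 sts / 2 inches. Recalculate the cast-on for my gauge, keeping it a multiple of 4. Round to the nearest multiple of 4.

92 stitches.

40 × 7 / 3 = 93.33.
Nearest multiple of 4: 92.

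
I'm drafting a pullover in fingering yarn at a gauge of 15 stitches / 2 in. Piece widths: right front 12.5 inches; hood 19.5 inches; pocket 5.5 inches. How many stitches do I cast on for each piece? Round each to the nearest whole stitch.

Rate = 15/2 = 7.5 sts per in.
right front: 12.5 × 7.5 = 93.75 → 94.
hood: 19.5 × 7.5 = 146.25 → 146.
pocket: 5.5 × 7.5 = 41.25 → 41.

right front 94; hood 146; pocket 41.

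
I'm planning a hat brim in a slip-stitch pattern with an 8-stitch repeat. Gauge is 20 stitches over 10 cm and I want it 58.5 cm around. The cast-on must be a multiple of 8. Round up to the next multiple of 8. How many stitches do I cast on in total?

20 / 10 = 2 sts per cm.
58.5 × 2 = 117.00 sts.
Next multiple of 8: 120.

120 stitches.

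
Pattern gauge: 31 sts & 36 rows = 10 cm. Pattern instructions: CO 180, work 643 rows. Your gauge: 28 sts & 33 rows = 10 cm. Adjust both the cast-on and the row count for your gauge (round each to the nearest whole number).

Cast on 163 stitches; work 589 rows.

Stitches: 180 × 28/31 = 162.58 → 163.
Rows: 643 × 33/36 = 589.42 → 589.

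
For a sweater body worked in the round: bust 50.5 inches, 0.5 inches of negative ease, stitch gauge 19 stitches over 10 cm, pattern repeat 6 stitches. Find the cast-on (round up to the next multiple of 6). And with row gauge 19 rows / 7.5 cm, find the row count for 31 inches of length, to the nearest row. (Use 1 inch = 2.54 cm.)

Cast on 246 stitches; work 199 rows.

Finished = 50.5 − 0.5 = 50 inches.
50 inches × 2.54 = 127.00 cm.
19/10 = 1.9 sts per cm; 127.00 × 1.9 = 241.30 sts.
Next multiple of 6 → 246.
31 inches = 78.74 cm; × 2.533 = 199.47 → 199 rows.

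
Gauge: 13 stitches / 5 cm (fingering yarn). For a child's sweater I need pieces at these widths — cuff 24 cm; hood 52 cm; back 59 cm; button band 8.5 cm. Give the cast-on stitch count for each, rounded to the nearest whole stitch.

cuff 62; hood 135; back 153; button band 22.

Rate = 13/5 = 2.6 sts per cm.
cuff: 24 × 2.6 = 62.40 → 62.
hood: 52 × 2.6 = 135.20 → 135.
back: 59 × 2.6 = 153.40 → 153.
button band: 8.5 × 2.6 = 22.10 → 22.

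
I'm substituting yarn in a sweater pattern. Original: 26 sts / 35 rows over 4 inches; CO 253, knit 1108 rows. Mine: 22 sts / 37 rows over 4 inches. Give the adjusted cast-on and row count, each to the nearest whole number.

Stitches: 253 × 22/26 = 214.08 → 214.
Rows: 1108 × 37/35 = 1171.31 → 1171.

Cast on 214 stitches; work 1171 rows.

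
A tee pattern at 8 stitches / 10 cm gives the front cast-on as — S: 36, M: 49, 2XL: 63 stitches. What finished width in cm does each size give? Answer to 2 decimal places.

S 45.00 cm; M 61.25 cm; 2XL 78.75 cm.

8/10 = 0.8 sts per cm.
S: 36 / 0.8 = 45.000 → 45.00 cm.
M: 49 / 0.8 = 61.250 → 61.25 cm.
2XL: 63 / 0.8 = 78.750 → 78.75 cm.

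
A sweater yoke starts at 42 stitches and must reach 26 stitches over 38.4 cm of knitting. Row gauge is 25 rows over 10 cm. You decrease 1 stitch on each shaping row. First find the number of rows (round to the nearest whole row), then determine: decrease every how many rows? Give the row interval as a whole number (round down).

Rows = 38.4 × 2.5 = 96.0 → 96 rows.
Stitches to remove: 16 → 16 shaping rows (at 1 st each).
96 / 16 = 6.00 → every 6 rows.

Decrease every 6th row.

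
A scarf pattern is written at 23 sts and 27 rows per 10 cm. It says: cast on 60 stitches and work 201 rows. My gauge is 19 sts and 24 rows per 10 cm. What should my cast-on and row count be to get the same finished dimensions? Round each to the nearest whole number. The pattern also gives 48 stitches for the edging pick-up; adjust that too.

Stitches: 60 × 19/23 = 49.57 → 50.
Rows: 201 × 24/27 = 178.67 → 179.
edging pick-up: 48 × 19/23 = 39.65 → 40.

Cast on 50 stitches; work 179 rows; edging pick-up 40 stitches.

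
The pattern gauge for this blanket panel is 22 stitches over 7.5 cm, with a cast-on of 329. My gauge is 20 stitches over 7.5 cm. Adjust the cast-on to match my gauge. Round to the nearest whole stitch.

299 stitches.

Scale factor = 20 / 22 = 0.909.
329 × 20 / 22 = 299.09 sts.
→ 299 sts.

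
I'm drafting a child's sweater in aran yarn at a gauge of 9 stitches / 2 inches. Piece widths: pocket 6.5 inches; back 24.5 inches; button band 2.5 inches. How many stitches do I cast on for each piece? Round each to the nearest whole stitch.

Rate = 9/2 = 4.5 sts per in.
pocket: 6.5 × 4.5 = 29.25 → 29.
back: 24.5 × 4.5 = 110.25 → 110.
button band: 2.5 × 4.5 = 11.25 → 11.

pocket 29; back 110; button band 11.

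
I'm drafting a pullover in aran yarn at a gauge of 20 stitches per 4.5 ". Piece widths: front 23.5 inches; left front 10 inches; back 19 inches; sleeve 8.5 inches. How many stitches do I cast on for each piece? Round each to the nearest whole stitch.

Rate = 20/4.5 = 4.444 sts per in.
front: 23.5 × 4.444 = 104.44 → 104.
left front: 10 × 4.444 = 44.44 → 44.
back: 19 × 4.444 = 84.44 → 84.
sleeve: 8.5 × 4.444 = 37.78 → 38.

front 104; left front 44; back 84; sleeve 38.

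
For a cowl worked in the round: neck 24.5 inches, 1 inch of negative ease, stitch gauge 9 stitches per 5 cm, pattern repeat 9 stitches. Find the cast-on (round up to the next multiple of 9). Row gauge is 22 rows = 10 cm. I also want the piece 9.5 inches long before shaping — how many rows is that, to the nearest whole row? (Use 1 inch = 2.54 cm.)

Cast on 108 stitches; work 53 rows.

Finished = 24.5 − 1 = 23.5 inches.
23.5 inches × 2.54 = 59.69 cm.
9/5 = 1.8 sts per cm; 59.69 × 1.8 = 107.44 sts.
Next multiple of 9 → 108.
9.5 inches = 24.13 cm; × 2.2 = 53.09 → 53 rows.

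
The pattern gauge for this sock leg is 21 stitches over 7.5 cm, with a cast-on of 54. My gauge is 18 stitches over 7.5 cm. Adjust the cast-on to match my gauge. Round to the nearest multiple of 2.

CO 46 sts.

Scale factor = 18 / 21 = 0.857.
54 × 18 / 21 = 46.29 sts.
→ 46 sts.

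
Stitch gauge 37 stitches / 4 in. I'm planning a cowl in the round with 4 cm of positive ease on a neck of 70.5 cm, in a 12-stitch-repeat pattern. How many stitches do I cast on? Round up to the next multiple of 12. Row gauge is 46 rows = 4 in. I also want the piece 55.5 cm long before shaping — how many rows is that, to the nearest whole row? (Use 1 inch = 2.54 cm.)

Cast on 276 stitches; work 251 rows.

Finished = 70.5 + 4 = 74.5 cm.
74.5 cm × 1/2.54 = 29.33 inches.
37/4 = 9.25 sts per in; 29.33 × 9.25 = 271.31 sts.
Next multiple of 12 → 276.
55.5 cm = 21.85 inches; × 11.5 = 251.28 → 251 rows.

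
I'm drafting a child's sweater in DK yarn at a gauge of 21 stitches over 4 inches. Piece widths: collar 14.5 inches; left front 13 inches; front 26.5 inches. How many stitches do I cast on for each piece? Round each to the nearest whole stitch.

Rate = 21/4 = 5.25 sts per in.
collar: 14.5 × 5.25 = 76.12 → 76.
left front: 13 × 5.25 = 68.25 → 68.
front: 26.5 × 5.25 = 139.12 → 139.

collar 76; left front 68; front 139.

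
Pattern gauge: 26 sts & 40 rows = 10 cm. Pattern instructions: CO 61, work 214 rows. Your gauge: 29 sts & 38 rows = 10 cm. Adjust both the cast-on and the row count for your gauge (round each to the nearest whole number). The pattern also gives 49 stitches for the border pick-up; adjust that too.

Cast on 68 stitches; work 203 rows; border pick-up 55 stitches.

Stitches: 61 × 29/26 = 68.04 → 68.
Rows: 214 × 38/40 = 203.30 → 203.
border pick-up: 49 × 29/26 = 54.65 → 55.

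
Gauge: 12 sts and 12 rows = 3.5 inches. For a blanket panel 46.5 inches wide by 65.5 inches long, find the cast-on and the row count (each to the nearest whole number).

Stitch gauge = 12/3.5 = 3.429 sts/in; 46.5 × 3.429 = 159.43 → 159 sts.
Row gauge = 12/3.5 = 3.429 rows/in; 65.5 × 3.429 = 224.57 → 225 rows.

Cast on 159 stitches and work 225 rows.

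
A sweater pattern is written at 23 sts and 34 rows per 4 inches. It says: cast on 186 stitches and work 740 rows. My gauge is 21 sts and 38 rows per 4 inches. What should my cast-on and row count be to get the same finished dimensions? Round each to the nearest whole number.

Cast on 170 stitches; work 827 rows.

Stitches: 186 × 21/23 = 169.83 → 170.
Rows: 740 × 38/34 = 827.06 → 827.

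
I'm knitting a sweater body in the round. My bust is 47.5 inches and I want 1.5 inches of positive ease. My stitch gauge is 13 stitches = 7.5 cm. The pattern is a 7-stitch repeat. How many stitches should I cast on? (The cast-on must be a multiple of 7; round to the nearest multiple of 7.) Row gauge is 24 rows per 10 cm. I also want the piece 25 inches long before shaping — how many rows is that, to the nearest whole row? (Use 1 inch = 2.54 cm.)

Cast on 217 stitches; work 152 rows.

Finished = 47.5 + 1.5 = 49 inches.
49 inches × 2.54 = 124.46 cm.
13/7.5 = 1.733 sts per cm; 124.46 × 1.733 = 215.73 sts.
Nearest multiple of 7 → 217.
25 inches = 63.50 cm; × 2.4 = 152.40 → 152 rows.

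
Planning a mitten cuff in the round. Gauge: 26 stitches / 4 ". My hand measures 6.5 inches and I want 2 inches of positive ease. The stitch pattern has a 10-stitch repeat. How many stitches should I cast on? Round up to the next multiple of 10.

Cast on 60 stitches.

Finished = 6.5 + 2 = 8.5 inches.
26 / 4 = 6.5 sts/in.
8.5 × 6.5 = 55.25 sts.
Next multiple of 10: 60.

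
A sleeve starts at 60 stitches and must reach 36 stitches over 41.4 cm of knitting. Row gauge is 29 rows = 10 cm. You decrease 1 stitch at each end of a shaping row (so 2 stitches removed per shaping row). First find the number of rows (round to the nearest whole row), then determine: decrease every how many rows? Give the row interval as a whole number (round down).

Decrease every 10th row.

Rows = 41.4 × 2.9 = 120.1 → 120 rows.
Stitches to remove: 24 → 12 shaping rows (at 2 st each).
120 / 12 = 10.00 → every 10 rows.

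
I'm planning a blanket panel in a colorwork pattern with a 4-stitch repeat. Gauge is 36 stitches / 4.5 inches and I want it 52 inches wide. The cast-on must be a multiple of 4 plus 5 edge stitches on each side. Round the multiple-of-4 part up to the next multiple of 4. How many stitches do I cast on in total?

36 / 4.5 = 8 sts per inch.
52 × 8 = 416.00 sts.
Less 10 edge sts → 406.00 for the repeat.
Next multiple of 4: 408.
Add back 10 edge sts → 418.

CO 418 sts.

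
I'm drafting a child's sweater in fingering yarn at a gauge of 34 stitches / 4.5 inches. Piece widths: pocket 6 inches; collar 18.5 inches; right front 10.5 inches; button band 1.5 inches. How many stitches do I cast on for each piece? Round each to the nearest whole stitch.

pocket 45; collar 140; right front 79; button band 11.

Rate = 34/4.5 = 7.556 sts per in.
pocket: 6 × 7.556 = 45.33 → 45.
collar: 18.5 × 7.556 = 139.78 → 140.
right front: 10.5 × 7.556 = 79.33 → 79.
button band: 1.5 × 7.556 = 11.33 → 11.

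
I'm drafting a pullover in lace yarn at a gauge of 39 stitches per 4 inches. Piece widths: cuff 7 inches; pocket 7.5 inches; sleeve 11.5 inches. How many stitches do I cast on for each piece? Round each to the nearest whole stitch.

Rate = 39/4 = 9.75 sts per in.
cuff: 7 × 9.75 = 68.25 → 68.
pocket: 7.5 × 9.75 = 73.12 → 73.
sleeve: 11.5 × 9.75 = 112.12 → 112.

cuff 68; pocket 73; sleeve 112.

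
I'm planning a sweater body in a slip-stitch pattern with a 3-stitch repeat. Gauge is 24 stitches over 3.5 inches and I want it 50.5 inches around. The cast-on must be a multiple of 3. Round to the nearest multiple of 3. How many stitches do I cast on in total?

24 / 3.5 = 6.857 sts per inch.
50.5 × 6.857 = 346.29 sts.
Nearest multiple of 3: 345.

CO 345 sts.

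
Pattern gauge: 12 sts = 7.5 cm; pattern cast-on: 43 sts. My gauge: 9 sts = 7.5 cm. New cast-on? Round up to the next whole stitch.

CO 33 sts.

Scale factor = 9 / 12 = 0.750.
43 × 9 / 12 = 32.25 sts.
→ 33 sts.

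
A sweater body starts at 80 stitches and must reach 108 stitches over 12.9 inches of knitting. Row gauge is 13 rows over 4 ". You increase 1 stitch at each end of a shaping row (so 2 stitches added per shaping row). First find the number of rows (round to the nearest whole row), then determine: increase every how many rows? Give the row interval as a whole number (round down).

Increase every 3rd row.

Rows = 12.9 × 3.25 = 41.9 → 42 rows.
Stitches to add: 28 → 14 shaping rows (at 2 st each).
42 / 14 = 3.00 → every 3 rows.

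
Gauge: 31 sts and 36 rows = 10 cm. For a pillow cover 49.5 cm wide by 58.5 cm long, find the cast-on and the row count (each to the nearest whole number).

Cast on 153 stitches and work 211 rows.

Stitch gauge = 31/10 = 3.1 sts/cm; 49.5 × 3.1 = 153.45 → 153 sts.
Row gauge = 36/10 = 3.6 rows/cm; 58.5 × 3.6 = 210.60 → 211 rows.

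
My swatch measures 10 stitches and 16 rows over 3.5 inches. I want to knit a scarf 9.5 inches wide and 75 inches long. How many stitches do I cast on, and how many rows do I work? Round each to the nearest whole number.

Cast on 27 stitches and work 343 rows.

Stitch gauge = 10/3.5 = 2.857 sts/in; 9.5 × 2.857 = 27.14 → 27 sts.
Row gauge = 16/3.5 = 4.571 rows/in; 75 × 4.571 = 342.86 → 343 rows.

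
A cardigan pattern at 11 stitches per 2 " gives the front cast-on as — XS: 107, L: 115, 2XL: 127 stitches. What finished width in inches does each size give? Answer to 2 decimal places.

XS 19.45 inches; L 20.91 inches; 2XL 23.09 inches.

11/2 = 5.5 sts per in.
XS: 107 / 5.5 = 19.455 → 19.45 in.
L: 115 / 5.5 = 20.909 → 20.91 in.
2XL: 127 / 5.5 = 23.091 → 23.09 in.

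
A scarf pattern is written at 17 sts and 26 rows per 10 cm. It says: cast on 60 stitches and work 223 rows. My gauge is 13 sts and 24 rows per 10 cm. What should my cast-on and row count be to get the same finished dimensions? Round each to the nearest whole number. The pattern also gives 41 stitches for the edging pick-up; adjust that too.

Cast on 46 stitches; work 206 rows; edging pick-up 31 stitches.

Stitches: 60 × 13/17 = 45.88 → 46.
Rows: 223 × 24/26 = 205.85 → 206.
edging pick-up: 41 × 13/17 = 31.35 → 31.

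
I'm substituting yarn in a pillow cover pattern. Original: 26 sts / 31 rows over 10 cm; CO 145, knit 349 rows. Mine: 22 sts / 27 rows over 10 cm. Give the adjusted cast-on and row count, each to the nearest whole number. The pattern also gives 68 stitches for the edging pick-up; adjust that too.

Cast on 123 stitches; work 304 rows; edging pick-up 58 stitches.

Stitches: 145 × 22/26 = 122.69 → 123.
Rows: 349 × 27/31 = 303.97 → 304.
edging pick-up: 68 × 22/26 = 57.54 → 58.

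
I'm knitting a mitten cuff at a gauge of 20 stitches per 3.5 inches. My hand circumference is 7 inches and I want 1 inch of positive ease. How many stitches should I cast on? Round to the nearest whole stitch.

Finished = 7 + 1 = 8 in.
20 / 3.5 = 5.714 sts per inch.
8.00 × 5.714 = 45.71 sts.
→ 46 sts.

46 stitches.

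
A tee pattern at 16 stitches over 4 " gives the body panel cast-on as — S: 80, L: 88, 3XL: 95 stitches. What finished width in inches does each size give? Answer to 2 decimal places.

S 20.00 inches; L 22.00 inches; 3XL 23.75 inches.

16/4 = 4 sts per in.
S: 80 / 4 = 20.000 → 20.00 in.
L: 88 / 4 = 22.000 → 22.00 in.
3XL: 95 / 4 = 23.750 → 23.75 in.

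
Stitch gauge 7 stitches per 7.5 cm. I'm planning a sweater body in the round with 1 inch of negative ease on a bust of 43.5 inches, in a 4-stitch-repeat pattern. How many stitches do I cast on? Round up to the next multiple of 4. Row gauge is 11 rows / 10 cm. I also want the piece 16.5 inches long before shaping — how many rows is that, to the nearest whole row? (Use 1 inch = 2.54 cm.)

Cast on 104 stitches; work 46 rows.

Finished = 43.5 − 1 = 42.5 inches.
42.5 inches × 2.54 = 107.95 cm.
7/7.5 = 0.933 sts per cm; 107.95 × 0.933 = 100.75 sts.
Next multiple of 4 → 104.
16.5 inches = 41.91 cm; × 1.1 = 46.10 → 46 rows.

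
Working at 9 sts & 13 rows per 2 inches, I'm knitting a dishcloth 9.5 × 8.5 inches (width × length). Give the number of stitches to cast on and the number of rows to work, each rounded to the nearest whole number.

Stitch gauge = 9/2 = 4.5 sts/in; 9.5 × 4.5 = 42.75 → 43 sts.
Row gauge = 13/2 = 6.5 rows/in; 8.5 × 6.5 = 55.25 → 55 rows.

Cast on 43 stitches and work 55 rows.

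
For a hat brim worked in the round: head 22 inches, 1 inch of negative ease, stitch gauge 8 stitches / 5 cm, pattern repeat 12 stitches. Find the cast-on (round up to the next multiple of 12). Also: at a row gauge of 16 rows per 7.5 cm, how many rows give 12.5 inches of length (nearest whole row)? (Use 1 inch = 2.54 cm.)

Finished = 22 − 1 = 21 inches.
21 inches × 2.54 = 53.34 cm.
8/5 = 1.6 sts per cm; 53.34 × 1.6 = 85.34 sts.
Next multiple of 12 → 96.
12.5 inches = 31.75 cm; × 2.133 = 67.73 → 68 rows.

Cast on 96 stitches; work 68 rows.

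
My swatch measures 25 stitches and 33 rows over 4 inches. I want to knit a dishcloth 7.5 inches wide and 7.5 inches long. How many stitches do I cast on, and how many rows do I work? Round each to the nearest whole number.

Cast on 47 stitches and work 62 rows.

Stitch gauge = 25/4 = 6.25 sts/in; 7.5 × 6.25 = 46.88 → 47 sts.
Row gauge = 33/4 = 8.25 rows/in; 7.5 × 8.25 = 61.88 → 62 rows.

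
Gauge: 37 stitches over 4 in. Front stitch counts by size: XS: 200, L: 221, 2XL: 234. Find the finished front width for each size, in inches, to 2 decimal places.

37/4 = 9.25 sts per in.
XS: 200 / 9.25 = 21.622 → 21.62 in.
L: 221 / 9.25 = 23.892 → 23.89 in.
2XL: 234 / 9.25 = 25.297 → 25.30 in.

XS 21.62 inches; L 23.89 inches; 2XL 25.30 inches.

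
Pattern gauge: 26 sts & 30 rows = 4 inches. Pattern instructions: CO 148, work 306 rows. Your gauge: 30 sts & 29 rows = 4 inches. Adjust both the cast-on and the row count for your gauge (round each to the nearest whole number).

Cast on 171 stitches; work 296 rows.

Stitches: 148 × 30/26 = 170.77 → 171.
Rows: 306 × 29/30 = 295.80 → 296.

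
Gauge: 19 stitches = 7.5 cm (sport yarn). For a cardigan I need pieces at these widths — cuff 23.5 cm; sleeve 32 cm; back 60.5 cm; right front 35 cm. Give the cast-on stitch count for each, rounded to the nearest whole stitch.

Rate = 19/7.5 = 2.533 sts per cm.
cuff: 23.5 × 2.533 = 59.53 → 60.
sleeve: 32 × 2.533 = 81.07 → 81.
back: 60.5 × 2.533 = 153.27 → 153.
right front: 35 × 2.533 = 88.67 → 89.

cuff 60; sleeve 81; back 153; right front 89.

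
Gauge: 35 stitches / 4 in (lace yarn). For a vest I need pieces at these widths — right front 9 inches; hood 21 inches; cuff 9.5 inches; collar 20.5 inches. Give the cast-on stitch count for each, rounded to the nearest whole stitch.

right front 79; hood 184; cuff 83; collar 179.

Rate = 35/4 = 8.75 sts per in.
right front: 9 × 8.75 = 78.75 → 79.
hood: 21 × 8.75 = 183.75 → 184.
cuff: 9.5 × 8.75 = 83.12 → 83.
collar: 20.5 × 8.75 = 179.38 → 179.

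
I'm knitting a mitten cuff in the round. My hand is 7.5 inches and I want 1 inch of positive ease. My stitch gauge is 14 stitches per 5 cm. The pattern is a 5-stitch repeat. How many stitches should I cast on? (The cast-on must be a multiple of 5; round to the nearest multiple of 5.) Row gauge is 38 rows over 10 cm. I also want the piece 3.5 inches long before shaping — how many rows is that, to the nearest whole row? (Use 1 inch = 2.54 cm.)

Cast on 60 stitches; work 34 rows.

Finished = 7.5 + 1 = 8.5 inches.
8.5 inches × 2.54 = 21.59 cm.
14/5 = 2.8 sts per cm; 21.59 × 2.8 = 60.45 sts.
Nearest multiple of 5 → 60.
3.5 inches = 8.89 cm; × 3.8 = 33.78 → 34 rows.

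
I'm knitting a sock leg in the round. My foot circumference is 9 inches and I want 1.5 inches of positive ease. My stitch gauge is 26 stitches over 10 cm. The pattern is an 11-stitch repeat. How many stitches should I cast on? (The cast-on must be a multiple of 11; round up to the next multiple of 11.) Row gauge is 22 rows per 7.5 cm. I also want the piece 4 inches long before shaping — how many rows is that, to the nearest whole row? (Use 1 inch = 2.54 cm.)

Cast on 77 stitches; work 30 rows.

Finished = 9 + 1.5 = 10.5 inches.
10.5 inches × 2.54 = 26.67 cm.
26/10 = 2.6 sts per cm; 26.67 × 2.6 = 69.34 sts.
Next multiple of 11 → 77.
4 inches = 10.16 cm; × 2.933 = 29.80 → 30 rows.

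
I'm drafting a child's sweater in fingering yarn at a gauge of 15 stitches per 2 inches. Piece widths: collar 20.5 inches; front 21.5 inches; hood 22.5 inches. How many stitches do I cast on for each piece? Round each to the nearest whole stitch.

collar 154; front 161; hood 169.

Rate = 15/2 = 7.5 sts per in.
collar: 20.5 × 7.5 = 153.75 → 154.
front: 21.5 × 7.5 = 161.25 → 161.
hood: 22.5 × 7.5 = 168.75 → 169.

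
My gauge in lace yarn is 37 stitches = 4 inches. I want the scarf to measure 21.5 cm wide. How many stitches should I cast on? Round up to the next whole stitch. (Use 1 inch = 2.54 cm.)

CO 79 sts.

21.5 cm = 8.46 in.
37 stitches / 4 in = 9.25 stitches per inch.
8.46 × 9.25 = 78.30 stitches.
Round up → 79.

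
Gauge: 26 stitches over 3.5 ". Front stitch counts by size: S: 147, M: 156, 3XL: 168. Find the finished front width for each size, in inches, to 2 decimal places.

26/3.5 = 7.429 sts per in.
S: 147 / 7.429 = 19.788 → 19.79 in.
M: 156 / 7.429 = 21.000 → 21.00 in.
3XL: 168 / 7.429 = 22.615 → 22.62 in.

S 19.79 inches; M 21.00 inches; 3XL 22.62 inches.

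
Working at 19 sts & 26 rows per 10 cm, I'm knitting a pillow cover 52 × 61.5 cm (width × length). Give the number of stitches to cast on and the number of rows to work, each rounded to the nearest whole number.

Stitch gauge = 19/10 = 1.9 sts/cm; 52 × 1.9 = 98.80 → 99 sts.
Row gauge = 26/10 = 2.6 rows/cm; 61.5 × 2.6 = 159.90 → 160 rows.

Cast on 99 stitches and work 160 rows.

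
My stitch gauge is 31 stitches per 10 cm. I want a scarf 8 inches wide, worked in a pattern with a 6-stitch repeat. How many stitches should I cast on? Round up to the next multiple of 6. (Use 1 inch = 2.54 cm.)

8 in = 8 × 2.54 = 20.32 cm.
31 / 10 = 3.1 sts/cm.
20.32 × 3.1 = 62.99 sts.
→ 66.

Cast on 66 stitches.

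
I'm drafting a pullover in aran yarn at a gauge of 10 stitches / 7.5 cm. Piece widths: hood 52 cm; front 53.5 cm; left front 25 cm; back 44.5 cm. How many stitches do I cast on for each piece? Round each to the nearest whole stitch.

hood 69; front 71; left front 33; back 59.

Rate = 10/7.5 = 1.333 sts per cm.
hood: 52 × 1.333 = 69.33 → 69.
front: 53.5 × 1.333 = 71.33 → 71.
left front: 25 × 1.333 = 33.33 → 33.
back: 44.5 × 1.333 = 59.33 → 59.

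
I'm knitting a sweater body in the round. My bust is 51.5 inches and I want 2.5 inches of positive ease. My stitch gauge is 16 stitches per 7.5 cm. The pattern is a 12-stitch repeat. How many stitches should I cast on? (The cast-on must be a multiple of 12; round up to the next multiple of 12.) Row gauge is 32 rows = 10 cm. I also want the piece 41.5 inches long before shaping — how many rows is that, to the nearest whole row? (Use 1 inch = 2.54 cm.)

Finished = 51.5 + 2.5 = 54 inches.
54 inches × 2.54 = 137.16 cm.
16/7.5 = 2.133 sts per cm; 137.16 × 2.133 = 292.61 sts.
Next multiple of 12 → 300.
41.5 inches = 105.41 cm; × 3.2 = 337.31 → 337 rows.

Cast on 300 stitches; work 337 rows.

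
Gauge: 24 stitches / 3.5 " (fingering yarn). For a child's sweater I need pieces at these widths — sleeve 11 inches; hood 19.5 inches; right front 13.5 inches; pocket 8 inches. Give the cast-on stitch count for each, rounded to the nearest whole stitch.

Rate = 24/3.5 = 6.857 sts per in.
sleeve: 11 × 6.857 = 75.43 → 75.
hood: 19.5 × 6.857 = 133.71 → 134.
right front: 13.5 × 6.857 = 92.57 → 93.
pocket: 8 × 6.857 = 54.86 → 55.

sleeve 75; hood 134; right front 93; pocket 55.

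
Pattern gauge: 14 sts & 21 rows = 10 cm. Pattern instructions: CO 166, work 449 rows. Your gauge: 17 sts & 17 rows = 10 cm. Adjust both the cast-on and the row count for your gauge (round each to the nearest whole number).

Stitches: 166 × 17/14 = 201.57 → 202.
Rows: 449 × 17/21 = 363.48 → 363.

Cast on 202 stitches; work 363 rows.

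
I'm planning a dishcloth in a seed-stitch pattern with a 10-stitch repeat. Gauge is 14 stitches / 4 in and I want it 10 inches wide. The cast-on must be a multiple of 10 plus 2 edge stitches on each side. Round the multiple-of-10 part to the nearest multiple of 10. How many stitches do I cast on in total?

14 / 4 = 3.5 sts per inch.
10 × 3.5 = 35.00 sts.
Less 4 edge sts → 31.00 for the repeat.
Nearest multiple of 10: 30.
Add back 4 edge sts → 34.

34 stitches.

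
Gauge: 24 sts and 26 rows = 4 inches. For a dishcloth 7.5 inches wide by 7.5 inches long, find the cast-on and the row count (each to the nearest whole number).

Stitch gauge = 24/4 = 6 sts/in; 7.5 × 6 = 45.00 → 45 sts.
Row gauge = 26/4 = 6.5 rows/in; 7.5 × 6.5 = 48.75 → 49 rows.

Cast on 45 stitches and work 49 rows.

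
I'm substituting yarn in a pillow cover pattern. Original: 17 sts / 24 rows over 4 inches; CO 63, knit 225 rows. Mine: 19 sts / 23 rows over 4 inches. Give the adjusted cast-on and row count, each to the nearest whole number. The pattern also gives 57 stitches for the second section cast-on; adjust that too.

Stitches: 63 × 19/17 = 70.41 → 70.
Rows: 225 × 23/24 = 215.62 → 216.
second section cast-on: 57 × 19/17 = 63.71 → 64.

Cast on 70 stitches; work 216 rows; second section cast-on 64 stitches.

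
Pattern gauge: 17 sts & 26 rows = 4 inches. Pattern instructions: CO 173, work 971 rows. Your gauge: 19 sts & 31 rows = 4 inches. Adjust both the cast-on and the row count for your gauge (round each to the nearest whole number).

Stitches: 173 × 19/17 = 193.35 → 193.
Rows: 971 × 31/26 = 1157.73 → 1158.

Cast on 193 stitches; work 1158 rows.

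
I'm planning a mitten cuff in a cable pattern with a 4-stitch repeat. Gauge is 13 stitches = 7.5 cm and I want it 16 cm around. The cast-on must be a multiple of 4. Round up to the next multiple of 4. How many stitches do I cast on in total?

13 / 7.5 = 1.733 sts per cm.
16 × 1.733 = 27.73 sts.
Next multiple of 4: 28.

28 stitches.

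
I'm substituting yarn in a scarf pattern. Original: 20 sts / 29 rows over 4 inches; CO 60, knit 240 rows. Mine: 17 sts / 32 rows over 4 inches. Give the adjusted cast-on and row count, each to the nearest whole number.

Stitches: 60 × 17/20 = 51.00 → 51.
Rows: 240 × 32/29 = 264.83 → 265.

Cast on 51 stitches; work 265 rows.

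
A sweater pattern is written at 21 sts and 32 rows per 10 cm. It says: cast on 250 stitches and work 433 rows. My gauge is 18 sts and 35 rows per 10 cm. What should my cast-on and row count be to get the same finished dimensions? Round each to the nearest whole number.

Cast on 214 stitches; work 474 rows.

Stitches: 250 × 18/21 = 214.29 → 214.
Rows: 433 × 35/32 = 473.59 → 474.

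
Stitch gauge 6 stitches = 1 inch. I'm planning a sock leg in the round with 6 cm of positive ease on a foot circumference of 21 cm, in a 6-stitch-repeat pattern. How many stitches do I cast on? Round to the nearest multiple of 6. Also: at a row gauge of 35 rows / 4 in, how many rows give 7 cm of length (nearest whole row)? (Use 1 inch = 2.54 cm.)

Finished = 21 + 6 = 27 cm.
27 cm × 1/2.54 = 10.63 inches.
6/1 = 6 sts per in; 10.63 × 6 = 63.78 sts.
Nearest multiple of 6 → 66.
7 cm = 2.76 inches; × 8.75 = 24.11 → 24 rows.

Cast on 66 stitches; work 24 rows.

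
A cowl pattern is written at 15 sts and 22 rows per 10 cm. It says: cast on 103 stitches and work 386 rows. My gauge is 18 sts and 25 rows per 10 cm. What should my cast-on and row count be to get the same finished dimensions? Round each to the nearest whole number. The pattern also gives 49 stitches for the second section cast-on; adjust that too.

Stitches: 103 × 18/15 = 123.60 → 124.
Rows: 386 × 25/22 = 438.64 → 439.
second section cast-on: 49 × 18/15 = 58.80 → 59.

Cast on 124 stitches; work 439 rows; second section cast-on 59 stitches.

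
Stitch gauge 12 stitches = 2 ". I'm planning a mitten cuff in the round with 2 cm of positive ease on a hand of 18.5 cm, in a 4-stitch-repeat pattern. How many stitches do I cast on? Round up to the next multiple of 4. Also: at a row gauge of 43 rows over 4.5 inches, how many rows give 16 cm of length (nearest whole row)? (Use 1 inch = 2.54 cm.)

Cast on 52 stitches; work 60 rows.

Finished = 18.5 + 2 = 20.5 cm.
20.5 cm × 1/2.54 = 8.07 inches.
12/2 = 6 sts per in; 8.07 × 6 = 48.43 sts.
Next multiple of 4 → 52.
16 cm = 6.30 inches; × 9.556 = 60.19 → 60 rows.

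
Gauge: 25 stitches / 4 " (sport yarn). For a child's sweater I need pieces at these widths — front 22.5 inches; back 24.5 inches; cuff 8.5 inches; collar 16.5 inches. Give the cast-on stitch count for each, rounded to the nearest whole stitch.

front 141; back 153; cuff 53; collar 103.

Rate = 25/4 = 6.25 sts per in.
front: 22.5 × 6.25 = 140.62 → 141.
back: 24.5 × 6.25 = 153.12 → 153.
cuff: 8.5 × 6.25 = 53.12 → 53.
collar: 16.5 × 6.25 = 103.12 → 103.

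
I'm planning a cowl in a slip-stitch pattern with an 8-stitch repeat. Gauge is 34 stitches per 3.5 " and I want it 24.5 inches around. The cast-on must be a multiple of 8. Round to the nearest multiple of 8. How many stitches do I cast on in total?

34 / 3.5 = 9.714 sts per inch.
24.5 × 9.714 = 238.00 sts.
Nearest multiple of 8: 240.

Cast on 240 stitches.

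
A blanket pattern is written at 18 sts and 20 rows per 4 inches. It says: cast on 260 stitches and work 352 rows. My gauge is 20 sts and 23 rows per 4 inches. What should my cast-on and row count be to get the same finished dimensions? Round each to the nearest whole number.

Stitches: 260 × 20/18 = 288.89 → 289.
Rows: 352 × 23/20 = 404.80 → 405.

Cast on 289 stitches; work 405 rows.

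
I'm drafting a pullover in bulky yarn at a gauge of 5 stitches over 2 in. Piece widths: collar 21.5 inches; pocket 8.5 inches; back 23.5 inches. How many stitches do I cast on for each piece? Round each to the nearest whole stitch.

Rate = 5/2 = 2.5 sts per in.
collar: 21.5 × 2.5 = 53.75 → 54.
pocket: 8.5 × 2.5 = 21.25 → 21.
back: 23.5 × 2.5 = 58.75 → 59.

collar 54; pocket 21; back 59.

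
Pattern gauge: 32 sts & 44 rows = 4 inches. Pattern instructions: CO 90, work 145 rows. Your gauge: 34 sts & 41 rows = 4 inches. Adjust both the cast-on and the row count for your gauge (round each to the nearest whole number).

Stitches: 90 × 34/32 = 95.62 → 96.
Rows: 145 × 41/44 = 135.11 → 135.

Cast on 96 stitches; work 135 rows.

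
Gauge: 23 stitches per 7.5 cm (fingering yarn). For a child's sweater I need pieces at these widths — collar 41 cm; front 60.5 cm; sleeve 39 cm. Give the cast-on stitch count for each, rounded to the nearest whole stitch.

Rate = 23/7.5 = 3.067 sts per cm.
collar: 41 × 3.067 = 125.73 → 126.
front: 60.5 × 3.067 = 185.53 → 186.
sleeve: 39 × 3.067 = 119.60 → 120.

collar 126; front 186; sleeve 120.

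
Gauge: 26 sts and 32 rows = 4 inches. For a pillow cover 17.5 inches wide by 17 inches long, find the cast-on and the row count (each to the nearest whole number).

Cast on 114 stitches and work 136 rows.

Stitch gauge = 26/4 = 6.5 sts/in; 17.5 × 6.5 = 113.75 → 114 sts.
Row gauge = 32/4 = 8 rows/in; 17 × 8 = 136.00 → 136 rows.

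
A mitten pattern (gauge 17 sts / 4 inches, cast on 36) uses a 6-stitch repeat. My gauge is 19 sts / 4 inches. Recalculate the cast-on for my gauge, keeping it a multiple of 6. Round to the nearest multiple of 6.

36 × 19 / 17 = 40.24.
Nearest multiple of 6: 42.

42 stitches.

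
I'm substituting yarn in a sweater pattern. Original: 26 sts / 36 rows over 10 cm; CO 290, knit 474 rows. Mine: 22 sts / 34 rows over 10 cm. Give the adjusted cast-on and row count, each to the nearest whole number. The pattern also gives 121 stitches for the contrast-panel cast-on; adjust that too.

Cast on 245 stitches; work 448 rows; contrast-panel cast-on 102 stitches.

Stitches: 290 × 22/26 = 245.38 → 245.
Rows: 474 × 34/36 = 447.67 → 448.
contrast-panel cast-on: 121 × 22/26 = 102.38 → 102.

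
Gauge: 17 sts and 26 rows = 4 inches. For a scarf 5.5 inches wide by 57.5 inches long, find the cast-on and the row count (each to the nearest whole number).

Cast on 23 stitches and work 374 rows.

Stitch gauge = 17/4 = 4.25 sts/in; 5.5 × 4.25 = 23.38 → 23 sts.
Row gauge = 26/4 = 6.5 rows/in; 57.5 × 6.5 = 373.75 → 374 rows.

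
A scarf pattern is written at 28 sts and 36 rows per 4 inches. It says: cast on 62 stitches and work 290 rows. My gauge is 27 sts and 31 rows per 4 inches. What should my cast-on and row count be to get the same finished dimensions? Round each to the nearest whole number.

Cast on 60 stitches; work 250 rows.

Stitches: 62 × 27/28 = 59.79 → 60.
Rows: 290 × 31/36 = 249.72 → 250.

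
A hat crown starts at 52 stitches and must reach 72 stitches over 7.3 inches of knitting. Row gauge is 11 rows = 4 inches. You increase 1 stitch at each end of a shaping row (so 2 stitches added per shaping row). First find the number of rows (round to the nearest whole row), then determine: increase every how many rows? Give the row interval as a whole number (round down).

Increase every 2nd row.

Rows = 7.3 × 2.75 = 20.1 → 20 rows.
Stitches to add: 20 → 10 shaping rows (at 2 st each).
20 / 10 = 2.00 → every 2 rows.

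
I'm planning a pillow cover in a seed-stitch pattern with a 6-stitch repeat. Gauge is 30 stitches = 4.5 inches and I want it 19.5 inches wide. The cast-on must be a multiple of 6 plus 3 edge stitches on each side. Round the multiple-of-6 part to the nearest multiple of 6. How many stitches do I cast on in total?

30 / 4.5 = 6.667 sts per inch.
19.5 × 6.667 = 130.00 sts.
Less 6 edge sts → 124.00 for the repeat.
Nearest multiple of 6: 126.
Add back 6 edge sts → 132.

CO 132 sts.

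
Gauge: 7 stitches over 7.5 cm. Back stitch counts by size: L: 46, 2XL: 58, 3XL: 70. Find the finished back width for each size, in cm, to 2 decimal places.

7/7.5 = 0.933 sts per cm.
L: 46 / 0.933 = 49.286 → 49.29 cm.
2XL: 58 / 0.933 = 62.143 → 62.14 cm.
3XL: 70 / 0.933 = 75.000 → 75.00 cm.

L 49.29 cm; 2XL 62.14 cm; 3XL 75.00 cm.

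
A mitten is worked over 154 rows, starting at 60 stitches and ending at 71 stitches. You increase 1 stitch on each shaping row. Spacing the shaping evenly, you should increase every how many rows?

Increase every 14th row.

Stitches to add: |71 − 60| = 11.
Shaping rows needed: 11 / 1 = 11.
154 rows / 11 = every 14 rows.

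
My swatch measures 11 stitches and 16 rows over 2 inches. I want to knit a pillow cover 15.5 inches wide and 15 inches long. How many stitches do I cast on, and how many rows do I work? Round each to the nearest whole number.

Stitch gauge = 11/2 = 5.5 sts/in; 15.5 × 5.5 = 85.25 → 85 sts.
Row gauge = 16/2 = 8 rows/in; 15 × 8 = 120.00 → 120 rows.

Cast on 85 stitches and work 120 rows.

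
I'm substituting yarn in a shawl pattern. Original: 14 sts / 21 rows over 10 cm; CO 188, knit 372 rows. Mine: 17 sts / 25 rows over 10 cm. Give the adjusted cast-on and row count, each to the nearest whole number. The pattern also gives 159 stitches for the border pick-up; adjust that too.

Cast on 228 stitches; work 443 rows; border pick-up 193 stitches.

Stitches: 188 × 17/14 = 228.29 → 228.
Rows: 372 × 25/21 = 442.86 → 443.
border pick-up: 159 × 17/14 = 193.07 → 193.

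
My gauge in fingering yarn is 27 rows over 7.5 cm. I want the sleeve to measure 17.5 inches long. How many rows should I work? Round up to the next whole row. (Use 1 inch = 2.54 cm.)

Knit 161 rows.

17.5 in = 44.45 cm.
27 rows / 7.5 cm = 3.6 rows per cm.
44.45 × 3.6 = 160.02 rows.
Round up → 161.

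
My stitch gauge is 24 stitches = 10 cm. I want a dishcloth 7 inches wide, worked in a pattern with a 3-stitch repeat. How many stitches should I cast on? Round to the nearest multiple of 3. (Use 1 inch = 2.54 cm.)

7 in = 7 × 2.54 = 17.78 cm.
24 / 10 = 2.4 sts/cm.
17.78 × 2.4 = 42.67 sts.
→ 42.

Cast on 42 stitches.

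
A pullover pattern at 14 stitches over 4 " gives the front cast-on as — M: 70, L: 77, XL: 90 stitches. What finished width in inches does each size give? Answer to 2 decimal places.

14/4 = 3.5 sts per in.
M: 70 / 3.5 = 20.000 → 20.00 in.
L: 77 / 3.5 = 22.000 → 22.00 in.
XL: 90 / 3.5 = 25.714 → 25.71 in.

M 20.00 inches; L 22.00 inches; XL 25.71 inches.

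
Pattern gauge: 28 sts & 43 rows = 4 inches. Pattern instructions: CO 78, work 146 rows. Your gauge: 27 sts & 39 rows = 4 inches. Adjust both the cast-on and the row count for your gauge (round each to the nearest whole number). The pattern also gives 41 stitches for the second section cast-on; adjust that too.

Cast on 75 stitches; work 132 rows; second section cast-on 40 stitches.

Stitches: 78 × 27/28 = 75.21 → 75.
Rows: 146 × 39/43 = 132.42 → 132.
second section cast-on: 41 × 27/28 = 39.54 → 40.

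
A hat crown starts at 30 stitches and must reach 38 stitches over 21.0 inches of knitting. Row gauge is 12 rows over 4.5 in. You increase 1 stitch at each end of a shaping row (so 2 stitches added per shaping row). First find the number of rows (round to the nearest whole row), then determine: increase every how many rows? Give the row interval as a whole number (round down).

Increase every 14th row.

Rows = 21.0 × 2.667 = 56.0 → 56 rows.
Stitches to add: 8 → 4 shaping rows (at 2 st each).
56 / 4 = 14.00 → every 14 rows.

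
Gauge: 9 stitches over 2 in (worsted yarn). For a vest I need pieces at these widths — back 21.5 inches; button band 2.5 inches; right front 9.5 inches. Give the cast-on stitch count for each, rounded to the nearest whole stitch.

Rate = 9/2 = 4.5 sts per in.
back: 21.5 × 4.5 = 96.75 → 97.
button band: 2.5 × 4.5 = 11.25 → 11.
right front: 9.5 × 4.5 = 42.75 → 43.

back 97; button band 11; right front 43.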